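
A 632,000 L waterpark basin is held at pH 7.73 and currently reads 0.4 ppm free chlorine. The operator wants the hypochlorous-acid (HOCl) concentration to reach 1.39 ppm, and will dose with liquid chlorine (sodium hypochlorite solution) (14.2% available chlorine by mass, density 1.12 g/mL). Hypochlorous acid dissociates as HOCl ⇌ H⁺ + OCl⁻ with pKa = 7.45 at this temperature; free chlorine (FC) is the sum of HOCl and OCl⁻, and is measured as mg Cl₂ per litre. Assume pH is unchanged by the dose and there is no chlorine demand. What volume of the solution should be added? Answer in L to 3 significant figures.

14.5 L

[OCl⁻]/[HOCl] = 10^(pH − pKa) = 10^(7.73 − 7.45) = 1.905; fraction as HOCl = 1/(1 + 1.905) = 0.3442.
Free chlorine required for 1.39 ppm HOCl: 1.39 / 0.3442 = 4.039 ppm.
FC to add: 4.039 − 0.4 = 3.639 mg/L as Cl₂.
Cl₂ equivalent: 3.639 mg/L × 632,000 L = 2300 g.
Product at 14.2% available Cl: 2300 / 0.142 = 16,190 g.
Volume: 16,190 g ÷ 1.12 g/mL = 14,460 mL.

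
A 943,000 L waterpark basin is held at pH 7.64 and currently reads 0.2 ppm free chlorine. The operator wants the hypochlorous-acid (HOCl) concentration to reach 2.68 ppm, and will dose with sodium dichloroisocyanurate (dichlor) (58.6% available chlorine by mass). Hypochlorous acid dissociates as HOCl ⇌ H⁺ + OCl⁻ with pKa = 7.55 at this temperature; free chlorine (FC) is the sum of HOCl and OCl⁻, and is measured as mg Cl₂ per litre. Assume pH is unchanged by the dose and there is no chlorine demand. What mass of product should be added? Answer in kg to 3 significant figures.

9.30 kg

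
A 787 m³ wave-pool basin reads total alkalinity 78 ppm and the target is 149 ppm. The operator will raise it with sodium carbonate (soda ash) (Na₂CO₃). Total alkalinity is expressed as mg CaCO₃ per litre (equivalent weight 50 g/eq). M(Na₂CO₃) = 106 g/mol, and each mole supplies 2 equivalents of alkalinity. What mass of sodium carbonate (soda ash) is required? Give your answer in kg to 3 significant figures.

59.2 kg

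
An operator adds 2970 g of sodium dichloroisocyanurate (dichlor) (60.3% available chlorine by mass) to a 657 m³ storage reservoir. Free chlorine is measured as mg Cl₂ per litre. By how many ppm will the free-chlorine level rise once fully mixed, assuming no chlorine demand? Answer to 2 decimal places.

2.73 ppm

Volume: 657 m³ = 657,000 L.
Available chlorine delivered: 2970 g × 0.603 = 1791 g as Cl₂.
Concentration rise: 1791 g / 657,000 L = 2.726 mg/L = 2.73 ppm.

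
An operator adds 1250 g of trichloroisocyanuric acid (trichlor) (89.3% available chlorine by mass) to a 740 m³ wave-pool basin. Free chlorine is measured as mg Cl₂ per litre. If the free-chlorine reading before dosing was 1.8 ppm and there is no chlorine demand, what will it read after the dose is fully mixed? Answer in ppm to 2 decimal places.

3.31 ppm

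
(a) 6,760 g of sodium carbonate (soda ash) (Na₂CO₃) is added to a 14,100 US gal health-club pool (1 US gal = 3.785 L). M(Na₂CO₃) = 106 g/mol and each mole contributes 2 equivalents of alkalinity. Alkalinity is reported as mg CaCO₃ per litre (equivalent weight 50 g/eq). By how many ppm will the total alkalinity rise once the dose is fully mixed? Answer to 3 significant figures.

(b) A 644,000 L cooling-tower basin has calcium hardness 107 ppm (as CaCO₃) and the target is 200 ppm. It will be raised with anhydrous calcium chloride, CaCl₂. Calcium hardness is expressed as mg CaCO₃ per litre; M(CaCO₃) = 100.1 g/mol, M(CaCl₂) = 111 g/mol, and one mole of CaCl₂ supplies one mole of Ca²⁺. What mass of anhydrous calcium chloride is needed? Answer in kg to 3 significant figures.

(a) 119 ppm; (b) 66.4 kg

(a) Volume: 14,100 US gal × 3.785 L/gal = 53,368 L.
(a) Moles of Na₂CO₃: 6,760 g ÷ 106 g/mol = 63.77 mol → 127.5 eq of alkalinity.
(a) As CaCO₃: 127.5 eq × 50 g/eq = 6377 g.
(a) Rise: 6377 g / 53,368 L × 1000 = 119.5 mg/L.

(b) Hardness to add: (200 − 107) = 93 mg/L as CaCO₃ × 644,000 L = 59,890 g as CaCO₃.
(b) Moles of Ca²⁺ (1 mol Ca²⁺ ≡ 1 mol CaCO₃): 59,890 / 100.1 g/mol = 598.3 mol.
(b) Mass of CaCl₂: 598.3 × 111 = 66,410 g.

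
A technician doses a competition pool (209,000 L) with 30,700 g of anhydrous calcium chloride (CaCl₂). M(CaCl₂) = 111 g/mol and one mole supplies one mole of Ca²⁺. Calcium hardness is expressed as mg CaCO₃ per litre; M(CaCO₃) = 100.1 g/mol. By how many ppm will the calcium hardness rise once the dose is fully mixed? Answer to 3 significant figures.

Moles of Ca²⁺: 30,700 g ÷ 111 g/mol = 276.6 mol.
As CaCO₃: 276.6 mol × 100.1 g/mol = 27,690 g.
Rise: 27,690 g / 209,000 L × 1000 = 132.5 mg/L.

132 ppm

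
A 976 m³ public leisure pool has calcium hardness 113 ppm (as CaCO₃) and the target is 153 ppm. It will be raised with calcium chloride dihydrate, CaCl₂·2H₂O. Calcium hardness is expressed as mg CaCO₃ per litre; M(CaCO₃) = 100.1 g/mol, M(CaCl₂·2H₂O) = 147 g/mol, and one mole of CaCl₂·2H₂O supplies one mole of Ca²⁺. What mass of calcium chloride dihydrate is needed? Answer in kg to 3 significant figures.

57.3 kg

Volume: 976 m³ = 976,000 L.
Hardness to add: (153 − 113) = 40 mg/L as CaCO₃ × 976,000 L = 39,040 g as CaCO₃.
Moles of Ca²⁺ (1 mol Ca²⁺ ≡ 1 mol CaCO₃): 39,040 / 100.1 g/mol = 390 mol.
Mass of CaCl₂·2H₂O: 390 × 147 = 57,330 g.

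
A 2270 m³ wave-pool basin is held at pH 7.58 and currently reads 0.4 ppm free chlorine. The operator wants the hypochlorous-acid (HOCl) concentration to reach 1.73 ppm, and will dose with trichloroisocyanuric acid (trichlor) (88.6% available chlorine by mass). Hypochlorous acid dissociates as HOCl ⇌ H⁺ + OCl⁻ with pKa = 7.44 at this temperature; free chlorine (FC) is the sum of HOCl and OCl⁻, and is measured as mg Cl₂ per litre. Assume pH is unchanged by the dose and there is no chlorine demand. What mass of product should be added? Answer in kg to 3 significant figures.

Volume: 2270 m³ = 2,270,000 L.
[OCl⁻]/[HOCl] = 10^(pH − pKa) = 10^(7.58 − 7.44) = 1.38; fraction as HOCl = 1/(1 + 1.38) = 0.4201.
Free chlorine required for 1.73 ppm HOCl: 1.73 / 0.4201 = 4.118 ppm.
FC to add: 4.118 − 0.4 = 3.718 mg/L as Cl₂.
Cl₂ equivalent: 3.718 mg/L × 2,270,000 L = 8440 g.
Product at 88.6% available Cl: 8440 / 0.886 = 9526 g.

9.53 kg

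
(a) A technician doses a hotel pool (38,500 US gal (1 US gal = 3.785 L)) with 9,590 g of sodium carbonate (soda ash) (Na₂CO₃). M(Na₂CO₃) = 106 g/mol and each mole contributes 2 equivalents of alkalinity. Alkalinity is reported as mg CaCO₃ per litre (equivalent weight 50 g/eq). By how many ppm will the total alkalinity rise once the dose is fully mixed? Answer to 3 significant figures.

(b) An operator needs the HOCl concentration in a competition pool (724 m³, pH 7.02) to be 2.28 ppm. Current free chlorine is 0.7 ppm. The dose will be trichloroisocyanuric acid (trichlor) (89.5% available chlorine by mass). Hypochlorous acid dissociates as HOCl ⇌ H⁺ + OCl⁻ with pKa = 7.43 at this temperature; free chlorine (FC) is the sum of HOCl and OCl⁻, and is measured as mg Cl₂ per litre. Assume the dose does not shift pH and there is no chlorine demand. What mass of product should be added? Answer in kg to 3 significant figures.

(a) 62.1 ppm; (b) 2.00 kg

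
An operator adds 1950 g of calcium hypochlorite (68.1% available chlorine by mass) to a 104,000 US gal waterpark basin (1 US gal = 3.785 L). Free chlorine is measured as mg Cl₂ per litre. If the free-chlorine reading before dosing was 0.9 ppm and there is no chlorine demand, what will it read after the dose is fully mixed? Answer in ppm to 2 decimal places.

Volume: 104,000 US gal × 3.785 L/gal = 393,640 L.
Available chlorine delivered: 1950 g × 0.681 = 1328 g as Cl₂.
Concentration rise: 1328 g / 393,640 L = 3.374 mg/L = 3.37 ppm.
Final FC: 0.9 + 3.37 = 4.27 ppm.

4.27 ppm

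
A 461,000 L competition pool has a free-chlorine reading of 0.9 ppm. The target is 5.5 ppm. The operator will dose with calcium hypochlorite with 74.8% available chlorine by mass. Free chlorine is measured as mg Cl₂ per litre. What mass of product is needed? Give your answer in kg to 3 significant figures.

Chlorine deficit: 5.5 − 0.9 = 4.6 ppm = 4.6 mg/L as Cl₂.
Cl₂ equivalent needed: 4.6 mg/L × 461,000 L = 2,121,000 mg = 2121 g.
Product at 74.8% available chlorine: 2121 / 0.748 = 2835 g.

2.84 kg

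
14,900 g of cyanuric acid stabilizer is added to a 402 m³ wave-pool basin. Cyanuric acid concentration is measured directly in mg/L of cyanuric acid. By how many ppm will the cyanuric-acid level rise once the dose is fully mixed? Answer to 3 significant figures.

37.1 ppm

Volume: 402 m³ = 402,000 L.
Rise: 14,900 g / 402,000 L × 1000 = 37.06 mg/L.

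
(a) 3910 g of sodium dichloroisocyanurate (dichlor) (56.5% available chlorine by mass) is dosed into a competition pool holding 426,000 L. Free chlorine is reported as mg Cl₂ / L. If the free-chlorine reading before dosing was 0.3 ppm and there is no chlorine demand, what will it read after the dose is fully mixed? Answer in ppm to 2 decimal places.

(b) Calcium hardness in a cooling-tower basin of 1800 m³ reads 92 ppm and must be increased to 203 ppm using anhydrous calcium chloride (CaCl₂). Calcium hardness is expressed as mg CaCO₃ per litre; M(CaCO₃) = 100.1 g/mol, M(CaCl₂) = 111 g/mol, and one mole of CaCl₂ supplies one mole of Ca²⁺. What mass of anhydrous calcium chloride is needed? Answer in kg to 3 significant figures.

(a) 5.49 ppm; (b) 222 kg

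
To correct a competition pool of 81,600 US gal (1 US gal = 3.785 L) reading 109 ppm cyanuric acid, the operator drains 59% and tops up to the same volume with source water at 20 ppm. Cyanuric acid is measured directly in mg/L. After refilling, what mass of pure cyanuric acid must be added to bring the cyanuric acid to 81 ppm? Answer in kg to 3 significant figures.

7.57 kg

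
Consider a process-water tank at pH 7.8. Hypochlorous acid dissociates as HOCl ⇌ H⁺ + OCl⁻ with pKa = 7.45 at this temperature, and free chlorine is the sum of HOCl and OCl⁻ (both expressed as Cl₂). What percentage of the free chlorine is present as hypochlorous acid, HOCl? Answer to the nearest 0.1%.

30.9%

[OCl⁻]/[HOCl] = 10^(pH − pKa) = 10^(7.8 − 7.45) = 10^0.35 = 2.239.
Fraction as HOCl = 1 / (1 + 2.239) = 0.3088.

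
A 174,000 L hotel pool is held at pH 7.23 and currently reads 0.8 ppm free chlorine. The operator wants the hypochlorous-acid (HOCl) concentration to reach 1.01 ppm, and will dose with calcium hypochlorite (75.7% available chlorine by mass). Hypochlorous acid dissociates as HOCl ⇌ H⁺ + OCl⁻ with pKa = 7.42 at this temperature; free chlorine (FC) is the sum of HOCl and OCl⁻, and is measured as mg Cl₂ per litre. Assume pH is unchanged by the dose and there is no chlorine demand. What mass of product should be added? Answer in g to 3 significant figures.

[OCl⁻]/[HOCl] = 10^(pH − pKa) = 10^(7.23 − 7.42) = 0.6457; fraction as HOCl = 1/(1 + 0.6457) = 0.6077.
Free chlorine required for 1.01 ppm HOCl: 1.01 / 0.6077 = 1.662 ppm.
FC to add: 1.662 − 0.8 = 0.8621 mg/L as Cl₂.
Cl₂ equivalent: 0.8621 mg/L × 174,000 L = 150 g.
Product at 75.7% available Cl: 150 / 0.757 = 198.2 g.

198 g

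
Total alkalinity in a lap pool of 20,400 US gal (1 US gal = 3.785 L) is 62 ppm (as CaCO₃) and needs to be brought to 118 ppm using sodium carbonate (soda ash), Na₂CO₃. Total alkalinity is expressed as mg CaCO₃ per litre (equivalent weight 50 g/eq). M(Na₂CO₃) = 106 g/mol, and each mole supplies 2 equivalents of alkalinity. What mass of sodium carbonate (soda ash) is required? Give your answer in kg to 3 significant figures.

4.58 kg

Volume: 20,400 US gal × 3.785 L/gal = 77,214 L.
Alkalinity to add: (118 − 62) = 56 mg/L as CaCO₃ × 77,214 L = 4324 g as CaCO₃.
Equivalents: 4324 g ÷ 50 g/eq = 86.48 eq.
Each mole of Na₂CO₃ supplies 2 eq, so 86.48 / 2 = 43.24 mol.
Mass: 43.24 mol × 106 g/mol = 4583 g.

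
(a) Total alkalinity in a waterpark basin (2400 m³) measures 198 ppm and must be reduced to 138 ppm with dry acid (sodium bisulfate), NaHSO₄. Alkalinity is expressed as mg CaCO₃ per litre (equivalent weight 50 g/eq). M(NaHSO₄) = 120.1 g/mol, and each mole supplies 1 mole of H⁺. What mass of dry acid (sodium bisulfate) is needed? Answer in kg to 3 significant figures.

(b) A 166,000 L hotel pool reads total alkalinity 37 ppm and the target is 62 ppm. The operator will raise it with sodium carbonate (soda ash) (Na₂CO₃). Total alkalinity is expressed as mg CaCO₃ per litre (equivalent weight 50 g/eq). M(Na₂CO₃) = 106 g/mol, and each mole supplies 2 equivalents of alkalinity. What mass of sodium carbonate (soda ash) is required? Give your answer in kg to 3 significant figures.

(a) Volume: 2400 m³ = 2,400,000 L.
(a) Alkalinity to neutralize: (198 − 138) = 60 mg/L as CaCO₃ × 2,400,000 L = 144,000 g as CaCO₃.
(a) Equivalents of H⁺ required: 144,000 ÷ 50 g/eq = 2880 eq = 2880 mol NaHSO₄.
(a) Mass of NaHSO₄: 2880 × 120.1 = 345,900 g.

(b) Alkalinity to add: (62 − 37) = 25 mg/L as CaCO₃ × 166,000 L = 4150 g as CaCO₃.
(b) Equivalents: 4150 g ÷ 50 g/eq = 83 eq.
(b) Each mole of Na₂CO₃ supplies 2 eq, so 83 / 2 = 41.5 mol.
(b) Mass: 41.5 mol × 106 g/mol = 4399 g.

(a) 346 kg; (b) 4.40 kg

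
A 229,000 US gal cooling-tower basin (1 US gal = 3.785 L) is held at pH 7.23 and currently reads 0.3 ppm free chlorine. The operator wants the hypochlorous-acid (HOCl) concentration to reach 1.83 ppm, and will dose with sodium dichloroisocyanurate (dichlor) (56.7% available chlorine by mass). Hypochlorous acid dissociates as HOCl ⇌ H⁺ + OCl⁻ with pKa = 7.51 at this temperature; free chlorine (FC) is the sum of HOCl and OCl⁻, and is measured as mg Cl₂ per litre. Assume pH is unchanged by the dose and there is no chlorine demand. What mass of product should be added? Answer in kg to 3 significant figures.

3.81 kg

Volume: 229,000 US gal × 3.785 L/gal = 866,765 L.
[OCl⁻]/[HOCl] = 10^(pH − pKa) = 10^(7.23 − 7.51) = 0.5248; fraction as HOCl = 1/(1 + 0.5248) = 0.6558.
Free chlorine required for 1.83 ppm HOCl: 1.83 / 0.6558 = 2.79 ppm.
FC to add: 2.79 − 0.3 = 2.49 mg/L as Cl₂.
Cl₂ equivalent: 2.49 mg/L × 866,765 L = 2159 g.
Product at 56.7% available Cl: 2159 / 0.567 = 3807 g.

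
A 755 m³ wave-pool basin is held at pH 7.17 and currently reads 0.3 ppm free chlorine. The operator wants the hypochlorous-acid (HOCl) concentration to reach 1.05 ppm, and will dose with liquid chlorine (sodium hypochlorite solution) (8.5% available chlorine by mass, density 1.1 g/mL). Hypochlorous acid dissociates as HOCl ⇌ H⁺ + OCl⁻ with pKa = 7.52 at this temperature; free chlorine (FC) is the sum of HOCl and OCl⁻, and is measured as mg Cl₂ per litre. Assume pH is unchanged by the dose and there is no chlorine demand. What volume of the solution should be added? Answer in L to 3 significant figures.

9.84 L

Volume: 755 m³ = 755,000 L.
[OCl⁻]/[HOCl] = 10^(pH − pKa) = 10^(7.17 − 7.52) = 0.4467; fraction as HOCl = 1/(1 + 0.4467) = 0.6912.
Free chlorine required for 1.05 ppm HOCl: 1.05 / 0.6912 = 1.519 ppm.
FC to add: 1.519 − 0.3 = 1.219 mg/L as Cl₂.
Cl₂ equivalent: 1.219 mg/L × 755,000 L = 920.4 g.
Product at 8.5% available Cl: 920.4 / 0.085 = 10,830 g.
Volume: 10,830 g ÷ 1.1 g/mL = 9843 mL.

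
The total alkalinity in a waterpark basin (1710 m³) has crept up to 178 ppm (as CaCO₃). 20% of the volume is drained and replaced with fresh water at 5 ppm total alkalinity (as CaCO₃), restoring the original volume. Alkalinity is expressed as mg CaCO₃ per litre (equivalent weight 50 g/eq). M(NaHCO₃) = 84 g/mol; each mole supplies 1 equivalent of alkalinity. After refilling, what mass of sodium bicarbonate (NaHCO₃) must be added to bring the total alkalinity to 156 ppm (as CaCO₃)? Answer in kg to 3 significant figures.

36.2 kg

Volume: 1710 m³ = 1,710,000 L.
After draining 20% and refilling: 178 × 0.80 + 5 × 0.20 = 143.4 ppm.
Deficit to target: 156 − 143.4 = 12.6 mg/L.
As CaCO₃: 12.6 mg/L × 1,710,000 L = 21,550 g; ÷ 50 g/eq ÷ 1 = 430.9 mol NaHCO₃.
Mass: 430.9 × 84 = 36,200 g.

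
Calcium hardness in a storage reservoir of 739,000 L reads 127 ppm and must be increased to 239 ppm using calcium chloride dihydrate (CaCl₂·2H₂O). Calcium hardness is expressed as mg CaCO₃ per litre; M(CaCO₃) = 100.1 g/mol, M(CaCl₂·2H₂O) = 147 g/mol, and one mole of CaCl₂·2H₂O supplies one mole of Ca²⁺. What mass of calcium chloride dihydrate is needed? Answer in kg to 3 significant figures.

Hardness to add: (239 − 127) = 112 mg/L as CaCO₃ × 739,000 L = 82,770 g as CaCO₃.
Moles of Ca²⁺ (1 mol Ca²⁺ ≡ 1 mol CaCO₃): 82,770 / 100.1 g/mol = 826.9 mol.
Mass of CaCl₂·2H₂O: 826.9 × 147 = 121,500 g.

122 kg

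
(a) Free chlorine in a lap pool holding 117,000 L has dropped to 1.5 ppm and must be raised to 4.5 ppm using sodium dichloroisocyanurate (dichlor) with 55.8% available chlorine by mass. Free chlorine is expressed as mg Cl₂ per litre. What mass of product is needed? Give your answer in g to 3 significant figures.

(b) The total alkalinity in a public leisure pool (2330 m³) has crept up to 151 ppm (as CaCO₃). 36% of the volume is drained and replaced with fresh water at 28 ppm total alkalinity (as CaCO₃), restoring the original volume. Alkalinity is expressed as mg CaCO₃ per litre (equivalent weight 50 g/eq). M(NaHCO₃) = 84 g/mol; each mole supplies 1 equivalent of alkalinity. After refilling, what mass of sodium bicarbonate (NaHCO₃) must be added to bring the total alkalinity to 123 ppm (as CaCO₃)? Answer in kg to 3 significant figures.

(a) 629 g; (b) 63.7 kg

(a) Chlorine deficit: 4.5 − 1.5 = 3 ppm = 3 mg/L as Cl₂.
(a) Cl₂ equivalent needed: 3 mg/L × 117,000 L = 351,000 mg = 351 g.
(a) Product at 55.8% available chlorine: 351 / 0.558 = 629 g.

(b) Volume: 2330 m³ = 2,330,000 L.
(b) After draining 36% and refilling: 151 × 0.64 + 28 × 0.36 = 106.72 ppm.
(b) Deficit to target: 123 − 106.72 = 16.28 mg/L.
(b) As CaCO₃: 16.28 mg/L × 2,330,000 L = 37,930 g; ÷ 50 g/eq ÷ 1 = 758.6 mol NaHCO₃.
(b) Mass: 758.6 × 84 = 63,730 g.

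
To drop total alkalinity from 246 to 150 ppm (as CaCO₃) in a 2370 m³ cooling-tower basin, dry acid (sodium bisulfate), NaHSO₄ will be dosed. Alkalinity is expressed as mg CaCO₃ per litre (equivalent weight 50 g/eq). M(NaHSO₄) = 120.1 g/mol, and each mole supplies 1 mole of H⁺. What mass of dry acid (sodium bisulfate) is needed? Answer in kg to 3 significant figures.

547 kg

Volume: 2370 m³ = 2,370,000 L.
Alkalinity to neutralize: (246 − 150) = 96 mg/L as CaCO₃ × 2,370,000 L = 227,500 g as CaCO₃.
Equivalents of H⁺ required: 227,500 ÷ 50 g/eq = 4550 eq = 4550 mol NaHSO₄.
Mass of NaHSO₄: 4550 × 120.1 = 546,500 g.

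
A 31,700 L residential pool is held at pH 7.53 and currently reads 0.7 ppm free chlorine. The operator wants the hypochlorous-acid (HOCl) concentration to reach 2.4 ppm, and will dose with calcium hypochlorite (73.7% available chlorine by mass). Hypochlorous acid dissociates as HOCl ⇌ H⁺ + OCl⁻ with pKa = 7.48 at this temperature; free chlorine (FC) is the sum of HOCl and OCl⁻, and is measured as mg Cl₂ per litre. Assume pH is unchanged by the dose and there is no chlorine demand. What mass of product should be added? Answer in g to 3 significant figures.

189 g

[OCl⁻]/[HOCl] = 10^(pH − pKa) = 10^(7.53 − 7.48) = 1.122; fraction as HOCl = 1/(1 + 1.122) = 0.4712.
Free chlorine required for 2.4 ppm HOCl: 2.4 / 0.4712 = 5.093 ppm.
FC to add: 5.093 − 0.7 = 4.393 mg/L as Cl₂.
Cl₂ equivalent: 4.393 mg/L × 31,700 L = 139.3 g.
Product at 73.7% available Cl: 139.3 / 0.737 = 188.9 g.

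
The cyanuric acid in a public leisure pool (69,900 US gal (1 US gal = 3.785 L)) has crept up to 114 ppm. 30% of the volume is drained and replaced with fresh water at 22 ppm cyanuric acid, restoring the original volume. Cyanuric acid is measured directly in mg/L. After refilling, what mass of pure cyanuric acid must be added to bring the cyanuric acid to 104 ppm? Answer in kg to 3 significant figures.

4.66 kg

Volume: 69,900 US gal × 3.785 L/gal = 264,572 L.
After draining 30% and refilling: 114 × 0.70 + 22 × 0.30 = 86.4 ppm.
Deficit to target: 104 − 86.4 = 17.6 mg/L.
Mass: 17.6 mg/L × 264,572 L = 4656 g cyanuric acid.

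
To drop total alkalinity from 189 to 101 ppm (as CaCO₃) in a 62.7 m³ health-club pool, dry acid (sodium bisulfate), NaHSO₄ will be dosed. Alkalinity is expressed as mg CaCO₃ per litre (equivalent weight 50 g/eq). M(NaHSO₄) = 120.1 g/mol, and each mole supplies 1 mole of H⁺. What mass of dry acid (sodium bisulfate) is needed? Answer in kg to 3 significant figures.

Volume: 62.7 m³ = 62,700 L.
Alkalinity to neutralize: (189 − 101) = 88 mg/L as CaCO₃ × 62,700 L = 5518 g as CaCO₃.
Equivalents of H⁺ required: 5518 ÷ 50 g/eq = 110.4 eq = 110.4 mol NaHSO₄.
Mass of NaHSO₄: 110.4 × 120.1 = 13,250 g.

13.3 kg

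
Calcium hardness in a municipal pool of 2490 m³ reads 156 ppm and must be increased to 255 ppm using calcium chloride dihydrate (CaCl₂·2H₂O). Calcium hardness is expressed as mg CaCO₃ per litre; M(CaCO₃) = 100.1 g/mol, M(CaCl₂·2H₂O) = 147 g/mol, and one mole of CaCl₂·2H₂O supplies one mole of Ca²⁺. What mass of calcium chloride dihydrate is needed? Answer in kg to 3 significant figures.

362 kg

Volume: 2490 m³ = 2,490,000 L.
Hardness to add: (255 − 156) = 99 mg/L as CaCO₃ × 2,490,000 L = 246,500 g as CaCO₃.
Moles of Ca²⁺ (1 mol Ca²⁺ ≡ 1 mol CaCO₃): 246,500 / 100.1 g/mol = 2463 mol.
Mass of CaCl₂·2H₂O: 2463 × 147 = 362,000 g.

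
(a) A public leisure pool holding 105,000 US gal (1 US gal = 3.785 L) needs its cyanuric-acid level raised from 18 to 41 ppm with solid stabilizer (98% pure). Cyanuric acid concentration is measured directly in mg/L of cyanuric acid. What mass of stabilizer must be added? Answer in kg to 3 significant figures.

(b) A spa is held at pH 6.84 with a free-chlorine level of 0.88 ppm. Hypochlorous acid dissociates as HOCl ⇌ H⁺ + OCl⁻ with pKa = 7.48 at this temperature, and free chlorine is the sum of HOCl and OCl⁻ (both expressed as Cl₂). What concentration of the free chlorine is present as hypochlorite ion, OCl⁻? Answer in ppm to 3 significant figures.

(a) 9.33 kg; (b) 0.164 ppm

(a) Volume: 105,000 US gal × 3.785 L/gal = 397,425 L.
(a) CYA to add: (41 − 18) = 23 mg/L × 397,425 L = 9141 g cyanuric acid.
(a) At 98% purity: 9141 / 0.98 = 9327 g product.

(b) [OCl⁻]/[HOCl] = 10^(pH − pKa) = 10^(6.84 − 7.48) = 10^-0.64 = 0.2291.
(b) Fraction as HOCl = 1 / (1 + 0.2291) = 0.8136.
(b) OCl⁻ = (1 − 0.8136) × 0.88 ppm = 0.164 ppm.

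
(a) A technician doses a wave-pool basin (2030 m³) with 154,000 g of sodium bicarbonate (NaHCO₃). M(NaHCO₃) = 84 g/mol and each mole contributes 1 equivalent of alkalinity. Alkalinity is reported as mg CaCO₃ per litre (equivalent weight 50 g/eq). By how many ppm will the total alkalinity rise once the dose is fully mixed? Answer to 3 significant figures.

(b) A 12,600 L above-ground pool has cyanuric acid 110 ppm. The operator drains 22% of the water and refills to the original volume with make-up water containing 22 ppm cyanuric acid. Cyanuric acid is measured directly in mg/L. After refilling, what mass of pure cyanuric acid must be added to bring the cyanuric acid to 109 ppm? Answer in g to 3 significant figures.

(a) Volume: 2030 m³ = 2,030,000 L.
(a) Moles of NaHCO₃: 154,000 g ÷ 84 g/mol = 1833 mol → 1833 eq of alkalinity.
(a) As CaCO₃: 1833 eq × 50 g/eq = 91,670 g.
(a) Rise: 91,670 g / 2,030,000 L × 1000 = 45.16 mg/L.

(b) After draining 22% and refilling: 110 × 0.78 + 22 × 0.22 = 90.64 ppm.
(b) Deficit to target: 109 − 90.64 = 18.36 mg/L.
(b) Mass: 18.36 mg/L × 12,600 L = 231.3 g cyanuric acid.

(a) 45.2 ppm; (b) 231 g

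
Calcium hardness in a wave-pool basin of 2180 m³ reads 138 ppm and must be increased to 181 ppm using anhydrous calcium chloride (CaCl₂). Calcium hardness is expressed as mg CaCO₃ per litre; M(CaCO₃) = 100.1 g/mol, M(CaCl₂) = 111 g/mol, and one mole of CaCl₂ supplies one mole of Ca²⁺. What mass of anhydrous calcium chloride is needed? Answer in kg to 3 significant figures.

104 kg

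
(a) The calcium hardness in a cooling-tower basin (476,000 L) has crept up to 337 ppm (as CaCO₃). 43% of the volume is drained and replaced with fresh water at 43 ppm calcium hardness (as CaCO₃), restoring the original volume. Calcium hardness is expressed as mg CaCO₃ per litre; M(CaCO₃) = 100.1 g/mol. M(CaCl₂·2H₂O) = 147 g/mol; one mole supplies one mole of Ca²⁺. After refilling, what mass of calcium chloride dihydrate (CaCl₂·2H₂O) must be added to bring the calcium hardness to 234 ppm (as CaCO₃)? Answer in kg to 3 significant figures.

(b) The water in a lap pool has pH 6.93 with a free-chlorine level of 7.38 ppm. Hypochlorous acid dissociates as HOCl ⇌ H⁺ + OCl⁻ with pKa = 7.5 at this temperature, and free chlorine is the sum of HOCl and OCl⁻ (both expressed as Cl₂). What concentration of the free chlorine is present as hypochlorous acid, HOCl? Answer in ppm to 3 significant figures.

(a) 16.4 kg; (b) 5.81 ppm

(a) After draining 43% and refilling: 337 × 0.57 + 43 × 0.43 = 210.58 ppm.
(a) Deficit to target: 234 − 210.58 = 23.42 mg/L.
(a) As CaCO₃: 23.42 mg/L × 476,000 L = 11,150 g; ÷ 100.1 = 111.4 mol Ca²⁺.
(a) Mass: 111.4 × 147 = 16,370 g.

(b) [OCl⁻]/[HOCl] = 10^(pH − pKa) = 10^(6.93 − 7.5) = 10^-0.57 = 0.2692.
(b) Fraction as HOCl = 1 / (1 + 0.2692) = 0.7879.
(b) HOCl = 0.7879 × 7.38 ppm = 5.815 ppm.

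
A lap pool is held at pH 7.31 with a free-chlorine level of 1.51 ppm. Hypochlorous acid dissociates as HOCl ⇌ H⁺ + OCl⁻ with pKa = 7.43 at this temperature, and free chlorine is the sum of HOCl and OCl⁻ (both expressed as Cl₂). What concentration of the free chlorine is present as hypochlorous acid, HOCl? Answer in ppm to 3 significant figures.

0.859 ppm

[OCl⁻]/[HOCl] = 10^(pH − pKa) = 10^(7.31 − 7.43) = 10^-0.12 = 0.7586.
Fraction as HOCl = 1 / (1 + 0.7586) = 0.5686.
HOCl = 0.5686 × 1.51 ppm = 0.8586 ppm.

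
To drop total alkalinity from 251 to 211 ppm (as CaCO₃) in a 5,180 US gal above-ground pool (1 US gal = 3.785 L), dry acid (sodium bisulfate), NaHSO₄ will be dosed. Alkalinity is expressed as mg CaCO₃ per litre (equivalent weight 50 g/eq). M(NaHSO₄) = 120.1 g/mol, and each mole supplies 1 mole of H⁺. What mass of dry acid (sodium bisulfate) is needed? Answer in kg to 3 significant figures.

1.88 kg

Volume: 5,180 US gal × 3.785 L/gal = 19,606 L.
Alkalinity to neutralize: (251 − 211) = 40 mg/L as CaCO₃ × 19,606 L = 784.3 g as CaCO₃.
Equivalents of H⁺ required: 784.3 ÷ 50 g/eq = 15.69 eq = 15.69 mol NaHSO₄.
Mass of NaHSO₄: 15.69 × 120.1 = 1884 g.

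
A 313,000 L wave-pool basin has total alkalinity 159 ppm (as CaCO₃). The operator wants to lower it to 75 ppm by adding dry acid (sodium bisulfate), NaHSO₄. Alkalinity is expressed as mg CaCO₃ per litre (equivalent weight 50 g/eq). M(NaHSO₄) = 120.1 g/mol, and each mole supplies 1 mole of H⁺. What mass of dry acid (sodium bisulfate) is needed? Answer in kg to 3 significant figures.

63.2 kg

Alkalinity to neutralize: (159 − 75) = 84 mg/L as CaCO₃ × 313,000 L = 26,290 g as CaCO₃.
Equivalents of H⁺ required: 26,290 ÷ 50 g/eq = 525.8 eq = 525.8 mol NaHSO₄.
Mass of NaHSO₄: 525.8 × 120.1 = 63,150 g.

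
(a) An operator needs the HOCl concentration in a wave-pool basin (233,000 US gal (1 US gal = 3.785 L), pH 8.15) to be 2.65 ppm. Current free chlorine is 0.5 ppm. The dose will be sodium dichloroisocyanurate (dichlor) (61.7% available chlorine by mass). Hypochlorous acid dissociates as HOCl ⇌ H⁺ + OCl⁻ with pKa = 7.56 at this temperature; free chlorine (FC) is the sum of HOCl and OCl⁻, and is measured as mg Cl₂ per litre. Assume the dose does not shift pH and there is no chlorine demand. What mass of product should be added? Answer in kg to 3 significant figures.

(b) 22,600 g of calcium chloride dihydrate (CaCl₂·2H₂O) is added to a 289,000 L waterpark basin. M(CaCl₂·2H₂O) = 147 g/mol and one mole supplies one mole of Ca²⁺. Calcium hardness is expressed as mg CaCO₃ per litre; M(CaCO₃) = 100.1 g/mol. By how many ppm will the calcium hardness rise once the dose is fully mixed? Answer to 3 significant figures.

(a) 17.8 kg; (b) 53.3 ppm

(a) Volume: 233,000 US gal × 3.785 L/gal = 881,905 L.
(a) [OCl⁻]/[HOCl] = 10^(pH − pKa) = 10^(8.15 − 7.56) = 3.89; fraction as HOCl = 1/(1 + 3.89) = 0.2045.
(a) Free chlorine required for 2.65 ppm HOCl: 2.65 / 0.2045 = 12.96 ppm.
(a) FC to add: 12.96 − 0.5 = 12.46 mg/L as Cl₂.
(a) Cl₂ equivalent: 12.46 mg/L × 881,905 L = 10,990 g.
(a) Product at 61.7% available Cl: 10,990 / 0.617 = 17,810 g.

(b) Moles of Ca²⁺: 22,600 g ÷ 147 g/mol = 153.7 mol.
(b) As CaCO₃: 153.7 mol × 100.1 g/mol = 15,390 g.
(b) Rise: 15,390 g / 289,000 L × 1000 = 53.25 mg/L.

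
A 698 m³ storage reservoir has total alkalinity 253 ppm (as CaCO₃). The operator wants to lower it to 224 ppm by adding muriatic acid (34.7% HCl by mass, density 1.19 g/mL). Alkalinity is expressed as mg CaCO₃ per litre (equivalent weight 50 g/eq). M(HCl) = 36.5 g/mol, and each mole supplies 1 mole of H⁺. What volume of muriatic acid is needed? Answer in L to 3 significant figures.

Volume: 698 m³ = 698,000 L.
Alkalinity to neutralize: (253 − 224) = 29 mg/L as CaCO₃ × 698,000 L = 20,240 g as CaCO₃.
Equivalents of H⁺ required: 20,240 ÷ 50 g/eq = 404.8 eq = 404.8 mol HCl.
Mass of HCl: 404.8 × 36.5 = 14,780 g.
Mass of 34.7% solution: 14,780 / 0.347 = 42,580 g.
Volume: 42,580 g ÷ 1.19 g/mL = 35,780 mL.

35.8 L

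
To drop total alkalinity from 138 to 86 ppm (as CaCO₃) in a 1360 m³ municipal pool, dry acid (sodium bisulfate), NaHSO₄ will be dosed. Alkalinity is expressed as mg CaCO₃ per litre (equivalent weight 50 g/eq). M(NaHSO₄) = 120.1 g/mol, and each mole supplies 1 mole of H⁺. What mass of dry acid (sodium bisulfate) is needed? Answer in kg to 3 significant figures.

170 kg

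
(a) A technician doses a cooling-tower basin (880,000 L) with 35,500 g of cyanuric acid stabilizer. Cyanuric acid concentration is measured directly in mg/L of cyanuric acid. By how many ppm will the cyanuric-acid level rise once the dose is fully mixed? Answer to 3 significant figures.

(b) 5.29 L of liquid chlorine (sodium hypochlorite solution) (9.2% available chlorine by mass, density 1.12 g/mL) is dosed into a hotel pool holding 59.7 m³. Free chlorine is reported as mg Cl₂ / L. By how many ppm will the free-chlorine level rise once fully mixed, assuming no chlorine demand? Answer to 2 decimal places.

(a) 40.3 ppm; (b) 9.13 ppm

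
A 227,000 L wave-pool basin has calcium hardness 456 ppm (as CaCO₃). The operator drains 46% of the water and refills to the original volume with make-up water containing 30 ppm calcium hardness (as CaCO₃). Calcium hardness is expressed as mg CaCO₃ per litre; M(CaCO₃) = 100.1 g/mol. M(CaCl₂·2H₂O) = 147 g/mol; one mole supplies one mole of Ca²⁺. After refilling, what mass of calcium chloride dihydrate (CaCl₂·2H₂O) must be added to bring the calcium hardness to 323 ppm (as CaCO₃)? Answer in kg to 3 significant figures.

21.0 kg

After draining 46% and refilling: 456 × 0.54 + 30 × 0.46 = 260.04 ppm.
Deficit to target: 323 − 260.04 = 62.96 mg/L.
As CaCO₃: 62.96 mg/L × 227,000 L = 14,290 g; ÷ 100.1 = 142.8 mol Ca²⁺.
Mass: 142.8 × 147 = 20,990 g.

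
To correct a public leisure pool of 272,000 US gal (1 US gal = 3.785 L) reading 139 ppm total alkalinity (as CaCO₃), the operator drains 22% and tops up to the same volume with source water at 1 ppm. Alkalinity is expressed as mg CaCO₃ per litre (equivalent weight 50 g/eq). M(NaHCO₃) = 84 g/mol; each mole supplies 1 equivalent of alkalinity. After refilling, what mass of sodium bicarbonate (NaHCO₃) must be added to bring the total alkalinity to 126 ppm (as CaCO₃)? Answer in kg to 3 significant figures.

Volume: 272,000 US gal × 3.785 L/gal = 1,029,520 L.
After draining 22% and refilling: 139 × 0.78 + 1 × 0.22 = 108.64 ppm.
Deficit to target: 126 − 108.64 = 17.36 mg/L.
As CaCO₃: 17.36 mg/L × 1,029,520 L = 17,870 g; ÷ 50 g/eq ÷ 1 = 357.4 mol NaHCO₃.
Mass: 357.4 × 84 = 30,030 g.

30.0 kg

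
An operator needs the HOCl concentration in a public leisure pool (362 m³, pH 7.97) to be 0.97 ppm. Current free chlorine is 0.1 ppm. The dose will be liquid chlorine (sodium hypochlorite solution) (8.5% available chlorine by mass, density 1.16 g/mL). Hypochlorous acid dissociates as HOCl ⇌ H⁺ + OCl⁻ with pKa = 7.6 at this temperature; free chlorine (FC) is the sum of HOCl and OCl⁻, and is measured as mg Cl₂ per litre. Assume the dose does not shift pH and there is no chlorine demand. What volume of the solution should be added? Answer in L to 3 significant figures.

Volume: 362 m³ = 362,000 L.
[OCl⁻]/[HOCl] = 10^(pH − pKa) = 10^(7.97 − 7.6) = 2.344; fraction as HOCl = 1/(1 + 2.344) = 0.299.
Free chlorine required for 0.97 ppm HOCl: 0.97 / 0.299 = 3.244 ppm.
FC to add: 3.244 − 0.1 = 3.144 mg/L as Cl₂.
Cl₂ equivalent: 3.144 mg/L × 362,000 L = 1138 g.
Product at 8.5% available Cl: 1138 / 0.085 = 13,390 g.
Volume: 13,390 g ÷ 1.16 g/mL = 11,540 mL.

11.5 L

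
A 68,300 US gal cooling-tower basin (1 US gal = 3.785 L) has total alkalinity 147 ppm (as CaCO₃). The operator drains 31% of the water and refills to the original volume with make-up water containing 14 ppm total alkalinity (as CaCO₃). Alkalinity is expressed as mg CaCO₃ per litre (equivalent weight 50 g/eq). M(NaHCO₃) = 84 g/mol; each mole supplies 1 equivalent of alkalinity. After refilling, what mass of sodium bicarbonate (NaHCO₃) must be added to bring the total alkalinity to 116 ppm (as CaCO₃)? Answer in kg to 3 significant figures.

4.44 kg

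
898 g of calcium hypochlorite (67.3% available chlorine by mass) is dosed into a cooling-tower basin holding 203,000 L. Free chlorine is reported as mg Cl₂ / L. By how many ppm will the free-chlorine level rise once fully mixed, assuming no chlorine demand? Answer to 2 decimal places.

2.98 ppm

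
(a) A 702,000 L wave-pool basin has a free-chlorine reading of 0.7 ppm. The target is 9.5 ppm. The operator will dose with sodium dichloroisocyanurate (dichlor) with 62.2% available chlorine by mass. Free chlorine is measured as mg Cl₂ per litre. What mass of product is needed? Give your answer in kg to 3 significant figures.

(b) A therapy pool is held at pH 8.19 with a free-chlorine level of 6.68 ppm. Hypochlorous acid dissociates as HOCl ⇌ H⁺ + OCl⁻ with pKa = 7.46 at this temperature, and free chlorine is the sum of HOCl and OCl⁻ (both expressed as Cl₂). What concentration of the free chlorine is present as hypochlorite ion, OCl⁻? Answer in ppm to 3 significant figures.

(a) Chlorine deficit: 9.5 − 0.7 = 8.8 ppm = 8.8 mg/L as Cl₂.
(a) Cl₂ equivalent needed: 8.8 mg/L × 702,000 L = 6,178,000 mg = 6178 g.
(a) Product at 62.2% available chlorine: 6178 / 0.622 = 9932 g.

(b) [OCl⁻]/[HOCl] = 10^(pH − pKa) = 10^(8.19 − 7.46) = 10^0.73 = 5.37.
(b) Fraction as HOCl = 1 / (1 + 5.37) = 0.157.
(b) OCl⁻ = (1 − 0.157) × 6.68 ppm = 5.631 ppm.

(a) 9.93 kg; (b) 5.63 ppm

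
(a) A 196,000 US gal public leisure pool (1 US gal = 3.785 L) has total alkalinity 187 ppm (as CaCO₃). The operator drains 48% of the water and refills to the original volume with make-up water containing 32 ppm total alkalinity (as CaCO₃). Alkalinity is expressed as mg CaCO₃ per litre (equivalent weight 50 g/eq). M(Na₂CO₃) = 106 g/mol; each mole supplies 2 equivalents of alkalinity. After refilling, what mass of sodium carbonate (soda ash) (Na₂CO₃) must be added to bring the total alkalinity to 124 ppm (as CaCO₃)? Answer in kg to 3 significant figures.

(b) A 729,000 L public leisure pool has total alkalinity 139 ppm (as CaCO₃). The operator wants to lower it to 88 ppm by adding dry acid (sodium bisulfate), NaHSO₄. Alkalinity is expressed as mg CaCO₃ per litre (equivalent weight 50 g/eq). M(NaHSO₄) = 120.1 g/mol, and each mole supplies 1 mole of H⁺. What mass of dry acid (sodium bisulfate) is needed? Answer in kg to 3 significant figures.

(a) Volume: 196,000 US gal × 3.785 L/gal = 741,860 L.
(a) After draining 48% and refilling: 187 × 0.52 + 32 × 0.48 = 112.6 ppm.
(a) Deficit to target: 124 − 112.6 = 11.4 mg/L.
(a) As CaCO₃: 11.4 mg/L × 741,860 L = 8457 g; ÷ 50 g/eq ÷ 2 = 84.57 mol Na₂CO₃.
(a) Mass: 84.57 × 106 = 8965 g.

(b) Alkalinity to neutralize: (139 − 88) = 51 mg/L as CaCO₃ × 729,000 L = 37,180 g as CaCO₃.
(b) Equivalents of H⁺ required: 37,180 ÷ 50 g/eq = 743.6 eq = 743.6 mol NaHSO₄.
(b) Mass of NaHSO₄: 743.6 × 120.1 = 89,300 g.

(a) 8.96 kg; (b) 89.3 kg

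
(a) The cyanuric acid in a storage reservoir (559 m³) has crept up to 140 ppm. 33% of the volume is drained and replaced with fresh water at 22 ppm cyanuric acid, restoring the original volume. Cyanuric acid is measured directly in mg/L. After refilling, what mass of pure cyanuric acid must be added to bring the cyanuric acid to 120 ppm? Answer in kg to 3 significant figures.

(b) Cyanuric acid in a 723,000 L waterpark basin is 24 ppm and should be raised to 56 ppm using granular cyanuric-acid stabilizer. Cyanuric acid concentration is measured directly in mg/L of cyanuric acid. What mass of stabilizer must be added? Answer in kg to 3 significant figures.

(a) 10.6 kg; (b) 23.1 kg

(a) Volume: 559 m³ = 559,000 L.
(a) After draining 33% and refilling: 140 × 0.67 + 22 × 0.33 = 101.06 ppm.
(a) Deficit to target: 120 − 101.06 = 18.94 mg/L.
(a) Mass: 18.94 mg/L × 559,000 L = 10,590 g cyanuric acid.

(b) CYA to add: (56 − 24) = 32 mg/L × 723,000 L = 23,140 g cyanuric acid.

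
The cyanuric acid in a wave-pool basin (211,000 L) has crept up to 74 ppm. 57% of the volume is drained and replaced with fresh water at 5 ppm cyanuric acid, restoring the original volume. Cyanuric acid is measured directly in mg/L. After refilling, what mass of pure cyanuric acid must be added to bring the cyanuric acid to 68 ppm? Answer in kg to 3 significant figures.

7.03 kg

After draining 57% and refilling: 74 × 0.43 + 5 × 0.57 = 34.67 ppm.
Deficit to target: 68 − 34.67 = 33.33 mg/L.
Mass: 33.33 mg/L × 211,000 L = 7033 g cyanuric acid.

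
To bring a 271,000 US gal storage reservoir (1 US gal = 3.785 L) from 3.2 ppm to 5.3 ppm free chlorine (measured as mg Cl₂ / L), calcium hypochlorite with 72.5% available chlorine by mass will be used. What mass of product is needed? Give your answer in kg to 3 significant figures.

2.97 kg

Volume: 271,000 US gal × 3.785 L/gal = 1,025,735 L.
Chlorine deficit: 5.3 − 3.2 = 2.1 ppm = 2.1 mg/L as Cl₂.
Cl₂ equivalent needed: 2.1 mg/L × 1,025,735 L = 2,154,000 mg = 2154 g.
Product at 72.5% available chlorine: 2154 / 0.725 = 2971 g.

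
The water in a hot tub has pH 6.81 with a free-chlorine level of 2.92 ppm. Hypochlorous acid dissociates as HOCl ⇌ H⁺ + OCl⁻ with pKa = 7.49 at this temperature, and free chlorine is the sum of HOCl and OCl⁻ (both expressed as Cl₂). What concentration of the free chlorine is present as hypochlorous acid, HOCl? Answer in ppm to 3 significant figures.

[OCl⁻]/[HOCl] = 10^(pH − pKa) = 10^(6.81 − 7.49) = 10^-0.68 = 0.2089.
Fraction as HOCl = 1 / (1 + 0.2089) = 0.8272.
HOCl = 0.8272 × 2.92 ppm = 2.415 ppm.

2.42 ppm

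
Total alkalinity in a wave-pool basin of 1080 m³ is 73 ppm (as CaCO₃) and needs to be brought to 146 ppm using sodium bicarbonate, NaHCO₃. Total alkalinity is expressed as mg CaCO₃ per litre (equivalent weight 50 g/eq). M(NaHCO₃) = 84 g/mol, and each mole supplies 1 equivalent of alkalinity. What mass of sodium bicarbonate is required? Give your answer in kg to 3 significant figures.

Volume: 1080 m³ = 1,080,000 L.
Alkalinity to add: (146 − 73) = 73 mg/L as CaCO₃ × 1,080,000 L = 78,840 g as CaCO₃.
Equivalents: 78,840 g ÷ 50 g/eq = 1577 eq.
NaHCO₃ supplies 1 eq per mole → 1577 mol.
Mass: 1577 mol × 84 g/mol = 132,500 g.

132 kg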